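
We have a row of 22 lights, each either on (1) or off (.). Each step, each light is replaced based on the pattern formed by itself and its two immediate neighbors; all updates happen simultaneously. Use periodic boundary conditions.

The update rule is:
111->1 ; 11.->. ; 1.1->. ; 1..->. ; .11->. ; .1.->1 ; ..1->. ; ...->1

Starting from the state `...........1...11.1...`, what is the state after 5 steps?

step 1: 1111111111.1.1....1.11
step 2: 111111111..1.1.11.1..1
step 3: 11111111...1.1....1...
step 4: .111111..1.1.1.11.1.1.
step 5: ..1111...1.1.1....1.1.

..1111...1.1.1....1.1.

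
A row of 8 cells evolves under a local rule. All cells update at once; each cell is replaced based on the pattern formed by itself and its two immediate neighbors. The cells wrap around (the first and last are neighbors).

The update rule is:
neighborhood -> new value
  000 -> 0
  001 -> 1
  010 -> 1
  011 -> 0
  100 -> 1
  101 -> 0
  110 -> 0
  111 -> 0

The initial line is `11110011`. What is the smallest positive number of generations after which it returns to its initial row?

00001100
00010010
00111111
11000000
00100001
11110011

6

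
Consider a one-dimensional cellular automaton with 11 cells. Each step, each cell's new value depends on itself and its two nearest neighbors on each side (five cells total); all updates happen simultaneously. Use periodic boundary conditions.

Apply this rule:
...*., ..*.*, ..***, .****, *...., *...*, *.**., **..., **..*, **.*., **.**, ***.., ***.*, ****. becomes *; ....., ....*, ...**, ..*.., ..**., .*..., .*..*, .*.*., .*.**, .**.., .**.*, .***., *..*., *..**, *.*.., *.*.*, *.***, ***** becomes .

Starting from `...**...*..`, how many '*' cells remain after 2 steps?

step 1: .....***..*
step 2: .*...*.**..
count of *: 4

4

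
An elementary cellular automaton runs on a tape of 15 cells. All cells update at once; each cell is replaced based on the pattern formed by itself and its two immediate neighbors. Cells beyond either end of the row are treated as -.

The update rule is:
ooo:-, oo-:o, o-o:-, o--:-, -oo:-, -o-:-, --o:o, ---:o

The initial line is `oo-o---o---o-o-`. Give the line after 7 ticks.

-o---oo--oo----
o--oo-o-o-o-ooo
--o-o---------o
oo----oooooooo-
-o-ooo-------o-
o----o-oooooo--
--ooo-------o-o

--ooo-------o-o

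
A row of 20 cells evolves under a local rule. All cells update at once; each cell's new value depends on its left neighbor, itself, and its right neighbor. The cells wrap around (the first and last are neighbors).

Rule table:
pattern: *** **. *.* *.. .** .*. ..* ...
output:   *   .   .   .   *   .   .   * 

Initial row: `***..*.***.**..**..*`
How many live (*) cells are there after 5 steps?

step 1: **.....**..*...*...*
step 2: *..***.*.....*...*.*
step 3: ...**....***...*...*
step 4: .*.*..**.**..*...*..
step 5: ......*..*.....*...*
count of *: 4

4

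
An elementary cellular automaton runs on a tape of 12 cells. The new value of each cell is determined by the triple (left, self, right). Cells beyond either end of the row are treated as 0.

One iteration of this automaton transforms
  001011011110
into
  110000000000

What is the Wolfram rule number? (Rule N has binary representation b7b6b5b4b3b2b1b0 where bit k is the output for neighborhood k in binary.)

position 8: 111 → 0  (bit 7 = 0)
position 5: 110 → 0  (bit 6 = 0)
position 3: 101 → 0  (bit 5 = 0)
position 11: 100 → 0  (bit 4 = 0)
position 4: 011 → 0  (bit 3 = 0)
position 2: 010 → 0  (bit 2 = 0)
position 1: 001 → 1  (bit 1 = 1)
position 0: 000 → 1  (bit 0 = 1)
bits b7..b0 = 00000011 = 3

3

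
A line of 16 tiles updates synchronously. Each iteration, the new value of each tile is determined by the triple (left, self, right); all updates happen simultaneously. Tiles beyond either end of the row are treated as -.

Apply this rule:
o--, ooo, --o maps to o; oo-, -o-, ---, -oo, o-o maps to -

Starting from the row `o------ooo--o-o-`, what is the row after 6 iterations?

-o----o-o-oo---o
o-o--o------o-o-
---oo-o----o---o
--o----o--o-o-o-
-o-o--o-oo-----o
o---oo----o---o-

o---oo----o---o-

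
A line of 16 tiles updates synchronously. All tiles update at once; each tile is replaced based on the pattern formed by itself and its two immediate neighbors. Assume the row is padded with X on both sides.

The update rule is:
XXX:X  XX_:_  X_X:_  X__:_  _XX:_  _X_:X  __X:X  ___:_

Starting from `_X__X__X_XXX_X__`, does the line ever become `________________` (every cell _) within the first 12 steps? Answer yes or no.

_X_XX_XX__X__X_X
_X_______XX_XX__
_X______X______X
_X_____XX_____X_
_X____X______XX_
_X___XX_____X___
_X__X______XX__X
_X_XX_____X___X_
_X_______XX__XX_
_X______X___X___
_X_____XX__XX__X
_X____X___X___X_
step 12 is _X____X___X___X_, still not uniform _

no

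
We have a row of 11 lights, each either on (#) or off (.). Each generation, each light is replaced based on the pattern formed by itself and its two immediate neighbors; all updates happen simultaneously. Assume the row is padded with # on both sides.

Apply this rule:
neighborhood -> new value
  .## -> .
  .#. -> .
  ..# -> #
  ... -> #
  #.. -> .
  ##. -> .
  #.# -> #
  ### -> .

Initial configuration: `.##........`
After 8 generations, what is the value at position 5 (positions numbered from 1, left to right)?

.

generation 1: #...#######
generation 2: ..##.......
generation 3: .#...######
generation 4: #..##......
generation 5: ..#...#####
generation 6: .#..##.....
generation 7: #..#...####
generation 8: ..#..##....
position 5 holds .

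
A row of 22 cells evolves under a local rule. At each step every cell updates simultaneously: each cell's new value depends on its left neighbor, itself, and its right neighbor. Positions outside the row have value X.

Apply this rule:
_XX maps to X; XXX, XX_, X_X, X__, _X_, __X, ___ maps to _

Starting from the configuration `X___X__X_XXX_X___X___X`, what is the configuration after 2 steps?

_____________________X

_________X___________X
_____________________X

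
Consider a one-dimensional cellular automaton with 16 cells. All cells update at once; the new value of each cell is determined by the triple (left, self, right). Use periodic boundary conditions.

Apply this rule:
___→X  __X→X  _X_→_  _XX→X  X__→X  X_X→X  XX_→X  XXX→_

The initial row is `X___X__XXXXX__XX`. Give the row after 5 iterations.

iteration 1: XXXX_XXX___XXXX_
iteration 2: X__XXX_XXXXX__XX
iteration 3: XXXX_XXX___XXXX_  (repeats iteration 1; period 2)
iteration 5: XXXX_XXX___XXXX_

XXXX_XXX___XXXX_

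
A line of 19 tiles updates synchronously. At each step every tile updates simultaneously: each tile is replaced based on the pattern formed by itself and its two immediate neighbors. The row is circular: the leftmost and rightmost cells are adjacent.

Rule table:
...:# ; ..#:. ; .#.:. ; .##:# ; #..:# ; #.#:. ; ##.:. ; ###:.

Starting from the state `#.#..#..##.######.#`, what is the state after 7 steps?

#.#..#....###....##

...#..#.#..#......#
##..#....#..#####..
#.#..###..#.#....#.
...#.#..#....###...
##....#..###.#..###
..###..#.#....#.#..
#.#..#....###....##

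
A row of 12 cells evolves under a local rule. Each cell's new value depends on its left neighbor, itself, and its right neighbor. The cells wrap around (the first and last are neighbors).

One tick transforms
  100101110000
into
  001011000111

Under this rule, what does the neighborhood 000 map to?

At position 9 the neighborhood is 000; the next row has 1 there.

1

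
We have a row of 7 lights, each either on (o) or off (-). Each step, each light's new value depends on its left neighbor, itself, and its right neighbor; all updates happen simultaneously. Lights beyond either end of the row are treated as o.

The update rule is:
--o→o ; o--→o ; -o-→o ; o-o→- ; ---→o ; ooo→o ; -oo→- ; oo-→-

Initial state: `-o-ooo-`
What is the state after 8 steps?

step 1: -o--o--
step 2: -oooooo
step 3: --ooooo
step 4: oo-oooo
step 5: o---ooo
step 6: -ooo-oo
step 7: --o---o
step 8: oooooo-

oooooo-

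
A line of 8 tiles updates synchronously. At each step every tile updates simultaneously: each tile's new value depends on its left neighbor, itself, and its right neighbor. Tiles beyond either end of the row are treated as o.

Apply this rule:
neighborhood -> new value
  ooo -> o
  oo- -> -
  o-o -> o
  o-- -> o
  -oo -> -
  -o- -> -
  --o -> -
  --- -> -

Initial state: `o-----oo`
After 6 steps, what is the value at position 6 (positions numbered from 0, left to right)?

-o-----o
o-o-----
-o-o----
o-o-o---
-o-o-o--
o-o-o-o-
position 6 holds o

o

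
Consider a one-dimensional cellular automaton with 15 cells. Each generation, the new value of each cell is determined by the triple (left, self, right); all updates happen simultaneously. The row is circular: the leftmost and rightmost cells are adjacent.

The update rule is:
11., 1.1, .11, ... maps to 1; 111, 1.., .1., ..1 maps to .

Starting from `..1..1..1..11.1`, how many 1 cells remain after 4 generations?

...........111.
1111111111.1.1.
1........11.1.1
1.111111.111.11
count of 1: 12

12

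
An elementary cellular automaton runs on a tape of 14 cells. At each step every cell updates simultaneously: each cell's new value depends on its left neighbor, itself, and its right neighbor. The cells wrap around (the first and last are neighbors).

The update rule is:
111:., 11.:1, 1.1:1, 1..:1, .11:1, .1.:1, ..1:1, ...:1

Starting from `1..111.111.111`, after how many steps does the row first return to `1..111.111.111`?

1111.111.111..
1..111.111.111

2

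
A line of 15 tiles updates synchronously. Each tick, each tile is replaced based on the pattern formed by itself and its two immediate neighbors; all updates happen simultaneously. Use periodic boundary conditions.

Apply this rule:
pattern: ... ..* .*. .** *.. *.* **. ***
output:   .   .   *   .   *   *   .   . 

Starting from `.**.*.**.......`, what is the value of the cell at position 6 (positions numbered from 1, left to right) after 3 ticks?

tick 1: ...***..*......
tick 2: ......*.**.....
tick 3: ......**..*....
position 6 holds .

.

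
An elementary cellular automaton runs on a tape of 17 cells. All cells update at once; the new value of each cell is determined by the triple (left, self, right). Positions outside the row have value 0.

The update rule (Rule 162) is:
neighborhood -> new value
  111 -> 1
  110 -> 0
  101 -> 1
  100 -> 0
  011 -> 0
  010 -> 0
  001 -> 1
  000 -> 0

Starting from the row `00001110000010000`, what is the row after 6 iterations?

10000010000000000

00010100000100000
00101000001000000
01010000010000000
10100000100000000
01000001000000000
10000010000000000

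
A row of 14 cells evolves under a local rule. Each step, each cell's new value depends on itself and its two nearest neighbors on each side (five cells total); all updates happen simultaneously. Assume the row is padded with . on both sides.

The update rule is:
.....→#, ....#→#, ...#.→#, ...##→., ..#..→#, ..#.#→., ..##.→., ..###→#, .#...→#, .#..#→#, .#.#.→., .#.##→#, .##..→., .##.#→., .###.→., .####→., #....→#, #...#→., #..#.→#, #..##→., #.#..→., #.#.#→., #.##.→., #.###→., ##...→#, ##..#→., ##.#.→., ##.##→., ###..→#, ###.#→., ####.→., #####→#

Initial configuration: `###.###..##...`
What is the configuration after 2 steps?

#.....#....###
##########.#.#

##########.#.#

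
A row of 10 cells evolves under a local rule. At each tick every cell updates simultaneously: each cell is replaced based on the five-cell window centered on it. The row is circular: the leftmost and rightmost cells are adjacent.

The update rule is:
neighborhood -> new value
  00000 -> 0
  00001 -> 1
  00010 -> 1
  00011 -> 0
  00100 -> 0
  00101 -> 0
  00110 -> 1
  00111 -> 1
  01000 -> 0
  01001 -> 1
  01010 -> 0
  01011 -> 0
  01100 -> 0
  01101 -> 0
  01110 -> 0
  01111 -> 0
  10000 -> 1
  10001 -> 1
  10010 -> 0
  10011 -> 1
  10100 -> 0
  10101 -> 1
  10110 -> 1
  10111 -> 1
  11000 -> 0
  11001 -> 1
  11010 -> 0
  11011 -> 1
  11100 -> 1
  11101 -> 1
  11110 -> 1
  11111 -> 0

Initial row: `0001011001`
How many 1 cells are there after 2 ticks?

0110010100
0101000001
count of 1: 3

3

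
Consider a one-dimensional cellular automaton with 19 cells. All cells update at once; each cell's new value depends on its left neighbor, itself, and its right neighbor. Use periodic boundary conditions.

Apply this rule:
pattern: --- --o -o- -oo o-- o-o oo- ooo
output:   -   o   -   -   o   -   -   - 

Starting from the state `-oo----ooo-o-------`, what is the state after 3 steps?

step 1: o--o--o-----o------
step 2: -oo-oo-o---o-o----o
step 3: --------o-o---o--o-

--------o-o---o--o-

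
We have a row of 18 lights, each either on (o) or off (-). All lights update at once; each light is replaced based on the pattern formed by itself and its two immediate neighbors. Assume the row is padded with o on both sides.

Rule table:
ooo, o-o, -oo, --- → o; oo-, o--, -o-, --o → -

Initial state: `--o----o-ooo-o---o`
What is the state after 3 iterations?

oo-o--o-o-o--oo-oo

iteration 1: ----oo--ooo-o--o-o
iteration 2: -oo-o---oo-o----oo
iteration 3: oo-o--o-o-o--oo-oo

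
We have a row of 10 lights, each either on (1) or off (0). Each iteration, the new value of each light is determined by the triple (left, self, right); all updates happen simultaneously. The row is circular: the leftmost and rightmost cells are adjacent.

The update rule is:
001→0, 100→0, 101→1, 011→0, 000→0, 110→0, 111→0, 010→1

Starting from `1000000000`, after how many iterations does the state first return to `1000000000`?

iteration 1: 1000000000

1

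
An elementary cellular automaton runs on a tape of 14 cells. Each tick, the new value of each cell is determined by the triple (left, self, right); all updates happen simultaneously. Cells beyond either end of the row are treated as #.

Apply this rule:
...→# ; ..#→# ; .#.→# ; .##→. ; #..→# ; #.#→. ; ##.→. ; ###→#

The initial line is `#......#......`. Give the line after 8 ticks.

.#############
..############
##.###########
#...##########
.###.#########
..#...########
######.#######
#####...######

#####...######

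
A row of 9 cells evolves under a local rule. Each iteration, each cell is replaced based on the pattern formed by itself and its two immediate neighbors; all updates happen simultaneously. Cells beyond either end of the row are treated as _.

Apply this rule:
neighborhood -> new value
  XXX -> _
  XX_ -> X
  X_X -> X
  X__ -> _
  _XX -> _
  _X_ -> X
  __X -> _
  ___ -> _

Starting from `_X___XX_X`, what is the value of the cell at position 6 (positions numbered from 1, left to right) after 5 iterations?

_

iteration 1: _X____XXX
iteration 2: _X______X
iteration 3: _X______X  (fixed point — unchanged through iteration 5)
position 6 holds _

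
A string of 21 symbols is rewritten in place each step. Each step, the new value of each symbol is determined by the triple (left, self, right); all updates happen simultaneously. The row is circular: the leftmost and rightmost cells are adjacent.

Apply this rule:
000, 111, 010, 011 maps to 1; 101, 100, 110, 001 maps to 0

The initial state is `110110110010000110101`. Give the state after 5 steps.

100100100010110100101
000100101010100100101
010100101010100100101
010100101010100100101  (fixed point — unchanged through step 5)

010100101010100100101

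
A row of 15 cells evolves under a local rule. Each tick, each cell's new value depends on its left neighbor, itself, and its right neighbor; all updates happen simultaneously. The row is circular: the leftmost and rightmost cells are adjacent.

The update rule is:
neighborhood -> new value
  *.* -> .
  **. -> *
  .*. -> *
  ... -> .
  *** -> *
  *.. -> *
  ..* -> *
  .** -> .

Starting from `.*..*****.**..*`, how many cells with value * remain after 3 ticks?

11

.***.****..****
..**..*****.***
**.***.****..**
count of *: 11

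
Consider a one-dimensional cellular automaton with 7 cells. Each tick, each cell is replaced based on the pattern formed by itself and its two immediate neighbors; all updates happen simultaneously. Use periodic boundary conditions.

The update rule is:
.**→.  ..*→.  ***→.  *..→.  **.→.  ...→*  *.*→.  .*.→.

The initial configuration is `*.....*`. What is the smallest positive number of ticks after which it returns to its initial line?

2

tick 1: ..***..
tick 2: *.....*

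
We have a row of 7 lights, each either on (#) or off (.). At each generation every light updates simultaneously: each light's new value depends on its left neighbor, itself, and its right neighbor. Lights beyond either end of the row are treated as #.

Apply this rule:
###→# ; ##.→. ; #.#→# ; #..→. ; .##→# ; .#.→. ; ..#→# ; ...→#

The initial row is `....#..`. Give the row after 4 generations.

#..####

.###..#
###..##
##..###
#..####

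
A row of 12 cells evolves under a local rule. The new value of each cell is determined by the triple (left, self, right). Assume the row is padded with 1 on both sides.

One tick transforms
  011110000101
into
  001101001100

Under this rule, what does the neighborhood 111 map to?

1

At position 2 the neighborhood is 111; the next row has 1 there.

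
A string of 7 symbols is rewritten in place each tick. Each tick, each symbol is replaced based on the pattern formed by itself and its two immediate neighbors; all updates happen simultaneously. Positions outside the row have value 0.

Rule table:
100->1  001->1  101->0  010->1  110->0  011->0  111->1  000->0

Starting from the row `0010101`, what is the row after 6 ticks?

0000100

0110101
1000101
1101101
0000001
0000011
0000100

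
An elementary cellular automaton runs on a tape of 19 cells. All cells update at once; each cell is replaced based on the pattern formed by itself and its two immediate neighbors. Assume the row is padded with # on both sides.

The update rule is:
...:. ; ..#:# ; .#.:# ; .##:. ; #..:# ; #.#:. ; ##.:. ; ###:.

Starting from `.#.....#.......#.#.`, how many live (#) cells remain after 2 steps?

.##...###.....##.#.
...#.#...#...#...#.
count of #: 5

5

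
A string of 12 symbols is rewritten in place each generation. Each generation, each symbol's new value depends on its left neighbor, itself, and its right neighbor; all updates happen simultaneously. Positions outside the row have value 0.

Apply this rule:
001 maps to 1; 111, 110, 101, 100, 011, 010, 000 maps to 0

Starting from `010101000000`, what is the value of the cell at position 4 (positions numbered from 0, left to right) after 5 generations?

0

generation 1: 100000000000
generation 2: 000000000000
generation 3: 000000000000  (fixed point — unchanged through generation 5)
position 4 holds 0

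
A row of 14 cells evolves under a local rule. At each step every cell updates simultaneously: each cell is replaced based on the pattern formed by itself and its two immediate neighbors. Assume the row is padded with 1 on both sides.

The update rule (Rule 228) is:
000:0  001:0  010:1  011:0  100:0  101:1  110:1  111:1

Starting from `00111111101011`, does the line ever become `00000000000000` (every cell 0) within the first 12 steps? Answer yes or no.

yes

00011111111101
00001111111110
00000111111111
00000011111111
00000001111111
00000000111111
00000000011111
00000000001111
00000000000111
00000000000011
00000000000001
00000000000000
all cells are 0 at step 12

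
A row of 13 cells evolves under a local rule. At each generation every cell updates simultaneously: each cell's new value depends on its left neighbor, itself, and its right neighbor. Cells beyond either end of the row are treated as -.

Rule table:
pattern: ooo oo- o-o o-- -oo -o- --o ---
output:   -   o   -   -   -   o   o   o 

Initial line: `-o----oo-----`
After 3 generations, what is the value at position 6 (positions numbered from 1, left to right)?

o

generation 1: oo-ooo-o-oooo
generation 2: -o---o-o----o
generation 3: oo-ooo-o-oooo
position 6 holds o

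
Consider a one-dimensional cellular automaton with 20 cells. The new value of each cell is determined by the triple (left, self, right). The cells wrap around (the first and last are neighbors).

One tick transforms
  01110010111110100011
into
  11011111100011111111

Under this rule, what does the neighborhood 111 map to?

At position 2 the neighborhood is 111; the next row has 0 there.

0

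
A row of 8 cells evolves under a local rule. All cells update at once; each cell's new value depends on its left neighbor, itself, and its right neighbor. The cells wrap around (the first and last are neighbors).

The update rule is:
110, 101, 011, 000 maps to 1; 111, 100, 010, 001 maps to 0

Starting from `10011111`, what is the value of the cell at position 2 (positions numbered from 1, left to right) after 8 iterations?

10010000
00000110
11110110
10011111  (repeats iteration 0; period 4)
iteration 8: 10011111
position 2 holds 0

0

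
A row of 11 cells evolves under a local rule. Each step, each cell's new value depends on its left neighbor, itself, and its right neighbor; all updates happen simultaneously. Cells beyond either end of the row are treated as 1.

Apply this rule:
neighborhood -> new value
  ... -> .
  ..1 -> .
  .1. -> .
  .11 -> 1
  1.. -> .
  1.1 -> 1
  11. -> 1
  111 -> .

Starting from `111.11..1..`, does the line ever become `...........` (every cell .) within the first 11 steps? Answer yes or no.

step 1: ..1111.....
step 2: ..1..1.....
step 3: ...........
all cells are . at step 3

yes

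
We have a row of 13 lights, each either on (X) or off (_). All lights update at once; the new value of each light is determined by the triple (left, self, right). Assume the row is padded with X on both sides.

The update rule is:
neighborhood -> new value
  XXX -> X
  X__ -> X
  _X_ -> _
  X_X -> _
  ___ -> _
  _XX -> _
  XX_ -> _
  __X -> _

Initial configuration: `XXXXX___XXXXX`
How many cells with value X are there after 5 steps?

3

step 1: XXXX_X___XXXX
step 2: XXX___X___XXX
step 3: XX_X___X___XX
step 4: X___X___X___X
step 5: _X___X___X___
count of X: 3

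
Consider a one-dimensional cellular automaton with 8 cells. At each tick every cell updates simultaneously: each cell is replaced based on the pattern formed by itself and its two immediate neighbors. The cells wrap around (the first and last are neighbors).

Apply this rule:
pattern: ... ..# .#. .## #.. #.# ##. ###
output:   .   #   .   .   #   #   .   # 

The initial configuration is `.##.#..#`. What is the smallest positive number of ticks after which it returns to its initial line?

#..#.##.
.##.#..#

2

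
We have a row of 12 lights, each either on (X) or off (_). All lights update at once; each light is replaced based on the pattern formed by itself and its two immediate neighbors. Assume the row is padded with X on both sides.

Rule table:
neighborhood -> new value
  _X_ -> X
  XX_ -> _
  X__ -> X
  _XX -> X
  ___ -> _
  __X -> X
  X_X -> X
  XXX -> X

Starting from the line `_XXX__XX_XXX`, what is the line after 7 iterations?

iteration 1: XXX_XXX_XXXX
iteration 2: XX_XXX_XXXXX
iteration 3: X_XXX_XXXXXX
iteration 4: _XXX_XXXXXXX
iteration 5: XXX_XXXXXXXX
iteration 6: XX_XXXXXXXXX
iteration 7: X_XXXXXXXXXX

X_XXXXXXXXXX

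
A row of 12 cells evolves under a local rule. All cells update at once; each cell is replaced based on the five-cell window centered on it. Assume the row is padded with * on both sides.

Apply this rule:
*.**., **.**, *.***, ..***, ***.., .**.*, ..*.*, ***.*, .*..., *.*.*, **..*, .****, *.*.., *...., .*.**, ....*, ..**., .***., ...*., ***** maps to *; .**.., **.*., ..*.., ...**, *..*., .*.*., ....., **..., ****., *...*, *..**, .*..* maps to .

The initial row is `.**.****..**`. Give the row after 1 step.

******.**.**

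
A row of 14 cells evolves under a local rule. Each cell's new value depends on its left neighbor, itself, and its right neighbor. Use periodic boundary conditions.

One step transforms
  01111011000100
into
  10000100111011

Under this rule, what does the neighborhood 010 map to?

At position 11 the neighborhood is 010; the next row has 0 there.

0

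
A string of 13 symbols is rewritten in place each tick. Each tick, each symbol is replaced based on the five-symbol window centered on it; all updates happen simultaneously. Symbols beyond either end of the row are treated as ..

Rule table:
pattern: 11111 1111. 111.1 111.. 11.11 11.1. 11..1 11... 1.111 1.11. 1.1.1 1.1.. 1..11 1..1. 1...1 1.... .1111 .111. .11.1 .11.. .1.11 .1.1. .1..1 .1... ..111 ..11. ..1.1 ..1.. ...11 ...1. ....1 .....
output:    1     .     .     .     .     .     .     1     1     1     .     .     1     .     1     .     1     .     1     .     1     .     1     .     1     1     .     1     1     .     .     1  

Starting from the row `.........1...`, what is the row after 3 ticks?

111..1..111..

tick 1: 1111111..1..1
tick 2: 11111....11.1
tick 3: 111..1..111..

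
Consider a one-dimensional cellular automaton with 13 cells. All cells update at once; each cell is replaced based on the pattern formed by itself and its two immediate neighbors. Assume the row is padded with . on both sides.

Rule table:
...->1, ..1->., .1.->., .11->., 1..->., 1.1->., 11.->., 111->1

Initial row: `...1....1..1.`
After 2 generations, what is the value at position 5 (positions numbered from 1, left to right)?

11...11......
...1....11111
position 5 holds .

.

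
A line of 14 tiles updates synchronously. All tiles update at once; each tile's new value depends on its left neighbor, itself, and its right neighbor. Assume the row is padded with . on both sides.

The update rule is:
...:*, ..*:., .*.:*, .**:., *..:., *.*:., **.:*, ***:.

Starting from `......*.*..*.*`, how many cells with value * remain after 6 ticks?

tick 1: *****.*.*..*.*
tick 2: ....*.*.*..*.*
tick 3: ***.*.*.*..*.*
tick 4: ..*.*.*.*..*.*
tick 5: *.*.*.*.*..*.*
tick 6: *.*.*.*.*..*.*
count of *: 7

7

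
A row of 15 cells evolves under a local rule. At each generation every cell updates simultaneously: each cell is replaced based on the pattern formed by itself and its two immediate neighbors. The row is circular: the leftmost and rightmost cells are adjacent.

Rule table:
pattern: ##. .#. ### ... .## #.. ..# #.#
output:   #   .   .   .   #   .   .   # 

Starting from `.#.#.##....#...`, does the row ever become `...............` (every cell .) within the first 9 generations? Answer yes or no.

generation 1: ..#.###........
generation 2: ...##.#........
generation 3: ...###.........
generation 4: ...#.#.........
generation 5: ....#..........
generation 6: ...............
all cells are . at generation 6

yes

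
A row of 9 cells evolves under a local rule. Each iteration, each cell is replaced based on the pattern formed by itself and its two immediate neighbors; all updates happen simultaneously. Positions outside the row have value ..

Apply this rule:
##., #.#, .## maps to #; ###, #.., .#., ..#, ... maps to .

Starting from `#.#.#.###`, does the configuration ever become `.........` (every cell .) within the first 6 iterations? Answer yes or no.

.#.#.##.#
..#.####.
...##..#.
...##....
...##....  (fixed point — unchanged through iteration 6)
iteration 6 is ...##...., still not uniform .

no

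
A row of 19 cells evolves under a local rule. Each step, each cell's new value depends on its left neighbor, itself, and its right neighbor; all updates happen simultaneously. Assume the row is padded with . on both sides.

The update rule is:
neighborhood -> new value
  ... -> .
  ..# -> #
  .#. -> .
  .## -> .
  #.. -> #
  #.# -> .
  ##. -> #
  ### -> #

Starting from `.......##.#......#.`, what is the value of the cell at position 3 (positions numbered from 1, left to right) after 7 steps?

#

......#.#..#....#.#
.....#...##.#..#...
....#.#.#.#..##.#..
...#.......##.#..#.
..#.#.....#.#..##.#
.#...#...#...##.#..
#.#.#.#.#.#.#.#..#.
position 3 holds #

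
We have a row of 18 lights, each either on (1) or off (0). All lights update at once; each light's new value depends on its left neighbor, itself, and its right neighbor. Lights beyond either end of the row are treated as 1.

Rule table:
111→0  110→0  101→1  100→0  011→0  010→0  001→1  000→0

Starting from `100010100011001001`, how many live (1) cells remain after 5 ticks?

6

000101000100010010
001010001000100101
010100010001001010
101000100010010101
010001000100101010
count of 1: 6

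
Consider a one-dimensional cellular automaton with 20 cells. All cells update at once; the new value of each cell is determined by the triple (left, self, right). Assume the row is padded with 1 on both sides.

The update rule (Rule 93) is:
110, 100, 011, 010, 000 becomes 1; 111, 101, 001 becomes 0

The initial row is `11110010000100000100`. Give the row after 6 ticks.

01011011010101010110

tick 1: 00011011110111110110
tick 2: 11011010010100010110
tick 3: 01011011010111010110
tick 4: 01011011010101010110
tick 5: 01011011010101010110  (fixed point — unchanged through tick 6)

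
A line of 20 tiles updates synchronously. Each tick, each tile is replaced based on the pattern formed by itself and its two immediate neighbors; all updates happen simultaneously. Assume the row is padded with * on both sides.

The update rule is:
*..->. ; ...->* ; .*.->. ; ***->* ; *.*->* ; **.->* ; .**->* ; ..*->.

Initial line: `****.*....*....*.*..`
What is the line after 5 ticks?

*****..**********..*

*****..**...**..*...
*****..**.*.**....*.
*****..***.***.**..*
*****..**********..*
*****..**********..*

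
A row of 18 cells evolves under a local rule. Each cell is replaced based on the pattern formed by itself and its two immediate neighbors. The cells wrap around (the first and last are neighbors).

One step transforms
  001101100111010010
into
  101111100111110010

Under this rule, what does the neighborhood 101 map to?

1

At position 4 the neighborhood is 101; the next row has 1 there.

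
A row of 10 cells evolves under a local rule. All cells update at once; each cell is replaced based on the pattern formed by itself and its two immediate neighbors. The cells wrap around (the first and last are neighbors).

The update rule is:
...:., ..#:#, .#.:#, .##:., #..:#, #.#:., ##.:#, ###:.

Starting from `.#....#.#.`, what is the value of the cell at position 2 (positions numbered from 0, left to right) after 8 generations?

###..##.##
..###.#...
.#..#.##..
#####..##.
....###.#.
...#..#.##
#.#####..#
#.....###.
position 2 holds .

.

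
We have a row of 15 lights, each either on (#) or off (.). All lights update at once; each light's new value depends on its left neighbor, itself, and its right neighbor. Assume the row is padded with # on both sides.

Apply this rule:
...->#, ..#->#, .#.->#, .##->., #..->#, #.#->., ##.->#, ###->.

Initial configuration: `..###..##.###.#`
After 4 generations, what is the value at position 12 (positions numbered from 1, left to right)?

#

##..###.#...#..
.###..#.#######
...####........
###...#########
position 12 holds #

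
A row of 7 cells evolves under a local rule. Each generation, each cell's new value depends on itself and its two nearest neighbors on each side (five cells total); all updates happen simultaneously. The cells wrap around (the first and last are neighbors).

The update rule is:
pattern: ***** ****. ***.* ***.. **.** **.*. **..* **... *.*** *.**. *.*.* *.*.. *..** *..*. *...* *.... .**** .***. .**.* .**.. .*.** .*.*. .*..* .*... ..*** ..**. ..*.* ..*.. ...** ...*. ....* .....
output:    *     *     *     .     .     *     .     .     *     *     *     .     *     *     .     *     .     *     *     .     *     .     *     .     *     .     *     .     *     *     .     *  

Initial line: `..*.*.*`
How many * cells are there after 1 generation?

4

generation 1: ***.*..
count of *: 4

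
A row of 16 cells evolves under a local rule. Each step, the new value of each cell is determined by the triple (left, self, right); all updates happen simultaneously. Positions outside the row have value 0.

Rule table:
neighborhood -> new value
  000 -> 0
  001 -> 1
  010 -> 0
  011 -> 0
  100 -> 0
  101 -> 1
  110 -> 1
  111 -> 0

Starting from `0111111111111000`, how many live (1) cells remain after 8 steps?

1000000000001000
0000000000010000
0000000000100000
0000000001000000
0000000010000000
0000000100000000
0000001000000000
0000010000000000
count of 1: 1

1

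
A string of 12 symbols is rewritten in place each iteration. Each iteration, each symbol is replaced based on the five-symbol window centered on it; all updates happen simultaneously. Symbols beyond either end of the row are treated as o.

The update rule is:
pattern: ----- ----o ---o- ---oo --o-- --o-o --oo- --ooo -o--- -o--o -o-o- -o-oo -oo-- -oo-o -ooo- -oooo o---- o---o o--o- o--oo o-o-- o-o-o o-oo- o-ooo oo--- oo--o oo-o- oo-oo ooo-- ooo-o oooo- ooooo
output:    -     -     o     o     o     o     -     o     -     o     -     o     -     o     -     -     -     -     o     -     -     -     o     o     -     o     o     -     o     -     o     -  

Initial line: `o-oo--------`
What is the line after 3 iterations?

-oo------oo-

iteration 1: --o--------o
iteration 2: ooo-------oo
iteration 3: -oo------oo-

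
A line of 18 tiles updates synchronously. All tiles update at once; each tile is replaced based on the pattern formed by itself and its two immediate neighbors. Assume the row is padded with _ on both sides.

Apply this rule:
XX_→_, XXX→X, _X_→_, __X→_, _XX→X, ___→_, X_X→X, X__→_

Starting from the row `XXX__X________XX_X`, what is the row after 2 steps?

X______________X__

XX____________X_X_
X______________X__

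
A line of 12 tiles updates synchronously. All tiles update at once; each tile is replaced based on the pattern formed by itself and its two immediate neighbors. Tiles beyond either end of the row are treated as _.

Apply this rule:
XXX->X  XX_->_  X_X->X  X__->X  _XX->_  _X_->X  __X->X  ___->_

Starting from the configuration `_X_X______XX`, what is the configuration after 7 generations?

generation 1: XXXXX____X__
generation 2: _XXX_X__XXX_
generation 3: X_X_XXXX_X_X
generation 4: XXXX_XX_XXXX
generation 5: _XX_X__X_XX_
generation 6: X__XXXXXX__X
generation 7: XXX_XXXX_XXX

XXX_XXXX_XXX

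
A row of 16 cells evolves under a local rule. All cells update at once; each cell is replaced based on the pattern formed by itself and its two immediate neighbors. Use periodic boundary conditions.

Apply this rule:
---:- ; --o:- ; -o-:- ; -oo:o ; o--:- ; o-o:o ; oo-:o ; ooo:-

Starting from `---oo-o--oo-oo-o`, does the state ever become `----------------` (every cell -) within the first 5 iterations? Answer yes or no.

yes

iteration 1: ---ooo---oooooo-
iteration 2: ---o-o---o----o-
iteration 3: ----o-----------
iteration 4: ----------------
all cells are - at iteration 4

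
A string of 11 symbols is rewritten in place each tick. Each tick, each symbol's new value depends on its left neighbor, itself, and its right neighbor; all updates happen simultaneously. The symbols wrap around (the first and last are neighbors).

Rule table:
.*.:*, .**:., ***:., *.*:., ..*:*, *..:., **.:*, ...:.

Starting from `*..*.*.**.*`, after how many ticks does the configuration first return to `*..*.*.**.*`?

*.**.*..*..
*..*.*.**.*

2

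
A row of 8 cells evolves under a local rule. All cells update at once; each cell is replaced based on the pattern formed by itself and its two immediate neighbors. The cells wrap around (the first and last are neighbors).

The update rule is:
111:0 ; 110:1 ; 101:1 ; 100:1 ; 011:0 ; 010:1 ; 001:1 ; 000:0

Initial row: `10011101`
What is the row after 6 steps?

11100110
00111011
11001101
01110110
10011011
11101100

11101100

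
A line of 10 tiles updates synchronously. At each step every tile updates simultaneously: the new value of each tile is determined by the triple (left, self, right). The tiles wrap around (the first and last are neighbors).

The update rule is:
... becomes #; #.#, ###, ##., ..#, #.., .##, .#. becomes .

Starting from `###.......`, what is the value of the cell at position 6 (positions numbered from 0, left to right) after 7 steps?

#

....#####.
###.......  (repeats step 0; period 2)
step 7: ....#####.
position 6 holds #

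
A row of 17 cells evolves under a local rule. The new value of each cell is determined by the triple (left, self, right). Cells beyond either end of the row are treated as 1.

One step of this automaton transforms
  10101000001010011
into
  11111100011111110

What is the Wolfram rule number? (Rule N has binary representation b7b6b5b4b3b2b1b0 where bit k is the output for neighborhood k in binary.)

126

position 16: 111 → 0  (bit 7 = 0)
position 0: 110 → 1  (bit 6 = 1)
position 1: 101 → 1  (bit 5 = 1)
position 5: 100 → 1  (bit 4 = 1)
position 15: 011 → 1  (bit 3 = 1)
position 2: 010 → 1  (bit 2 = 1)
position 9: 001 → 1  (bit 1 = 1)
position 6: 000 → 0  (bit 0 = 0)
bits b7..b0 = 01111110 = 126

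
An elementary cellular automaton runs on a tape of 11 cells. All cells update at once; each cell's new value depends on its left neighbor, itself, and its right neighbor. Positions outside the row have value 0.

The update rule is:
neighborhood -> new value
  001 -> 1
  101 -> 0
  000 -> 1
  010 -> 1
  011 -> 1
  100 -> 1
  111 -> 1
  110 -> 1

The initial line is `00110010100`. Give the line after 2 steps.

11111110111

11111110111
11111110111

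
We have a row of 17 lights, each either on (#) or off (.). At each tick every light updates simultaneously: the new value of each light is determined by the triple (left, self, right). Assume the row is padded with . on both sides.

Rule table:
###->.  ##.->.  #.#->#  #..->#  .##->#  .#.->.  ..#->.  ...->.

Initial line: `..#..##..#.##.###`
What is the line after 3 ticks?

...#.#.#..##.##..
....#.#.#.#.##.#.
.....#.#.#.##.#.#

.....#.#.#.##.#.#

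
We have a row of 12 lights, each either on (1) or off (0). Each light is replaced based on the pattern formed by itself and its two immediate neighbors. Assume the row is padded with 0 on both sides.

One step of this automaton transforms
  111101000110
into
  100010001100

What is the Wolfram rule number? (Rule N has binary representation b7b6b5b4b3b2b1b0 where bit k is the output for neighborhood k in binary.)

42

position 1: 111 → 0  (bit 7 = 0)
position 3: 110 → 0  (bit 6 = 0)
position 4: 101 → 1  (bit 5 = 1)
position 6: 100 → 0  (bit 4 = 0)
position 0: 011 → 1  (bit 3 = 1)
position 5: 010 → 0  (bit 2 = 0)
position 8: 001 → 1  (bit 1 = 1)
position 7: 000 → 0  (bit 0 = 0)
bits b7..b0 = 00101010 = 42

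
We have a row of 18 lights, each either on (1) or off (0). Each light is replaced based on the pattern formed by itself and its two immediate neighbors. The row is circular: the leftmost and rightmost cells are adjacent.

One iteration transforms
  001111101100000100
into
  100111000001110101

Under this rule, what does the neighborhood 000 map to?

At position 0 the neighborhood is 000; the next row has 1 there.

1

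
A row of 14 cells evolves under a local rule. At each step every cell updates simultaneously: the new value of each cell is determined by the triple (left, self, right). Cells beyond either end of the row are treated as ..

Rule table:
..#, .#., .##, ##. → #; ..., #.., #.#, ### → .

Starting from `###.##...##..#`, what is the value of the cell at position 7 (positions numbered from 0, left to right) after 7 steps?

step 1: #.#.##..###.##
step 2: #.#.##.##.#.##
step 3: #.#.##.##.#.##  (fixed point — unchanged through step 7)
position 7 holds #

#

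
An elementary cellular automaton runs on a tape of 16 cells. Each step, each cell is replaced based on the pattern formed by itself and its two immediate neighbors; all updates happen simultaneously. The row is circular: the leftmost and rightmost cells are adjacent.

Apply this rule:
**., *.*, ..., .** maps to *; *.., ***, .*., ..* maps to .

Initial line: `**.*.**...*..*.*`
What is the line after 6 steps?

****.***..**.***

step 1: .**.***.*.....**
step 2: *****.**..***.**
step 3: ....****..*.***.
step 4: ***.*..*...**.*.
step 5: *.**.....*.***.*
step 6: ****.***..**.***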